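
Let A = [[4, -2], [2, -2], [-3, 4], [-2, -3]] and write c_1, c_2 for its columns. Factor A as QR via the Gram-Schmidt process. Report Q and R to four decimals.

Q = [[0.6963, 0.0378], [0.3482, -0.1888], [-0.5222, 0.4909], [-0.3482, -0.8497]], R = [[5.7446, -3.1334], [0.0000, 4.8148]]

e_1 = c_1/‖c_1‖ = (4, 2, -3, -2)/5.7446 = (0.6963, 0.3482, -0.5222, -0.3482).
r_{12} = e_1·c_2 = -3.1334.
u_2 = c_2 + 3.1334·e_1 = (0.1818, -0.9091, 2.3636, -4.0909).
‖u_2‖ = 4.8148, so e_2 = (0.0378, -0.1888, 0.4909, -0.8497).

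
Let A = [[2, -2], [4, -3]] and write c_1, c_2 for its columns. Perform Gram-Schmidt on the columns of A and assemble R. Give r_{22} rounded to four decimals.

r_{22} = 0.4472

q_1 = c_1/‖c_1‖ = (2, 4)/4.4721 = (0.4472, 0.8944).
r_{12} = q_1·c_2 = -3.5777.
u_2 = c_2 + 3.5777·q_1 = (-0.4000, 0.2000).
r_{22} = ‖u_2‖ = 0.4472.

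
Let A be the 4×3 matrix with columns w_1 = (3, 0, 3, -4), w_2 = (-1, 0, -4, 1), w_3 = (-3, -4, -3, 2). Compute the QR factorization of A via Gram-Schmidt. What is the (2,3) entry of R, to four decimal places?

r_{23} = 0.9093

e_1 = w_1/‖w_1‖ = (3, 0, 3, -4)/5.8310 = (0.5145, 0.0000, 0.5145, -0.6860).
r_{12} = e_1·w_2 = -3.2585.
u_2 = w_2 + 3.2585·e_1 = (0.6765, 0.0000, -2.3235, -1.2353).
‖u_2‖ = 2.7170, so e_2 = (0.2490, 0.0000, -0.8552, -0.4546).
r_{23} = e_2·w_3 = 0.9093.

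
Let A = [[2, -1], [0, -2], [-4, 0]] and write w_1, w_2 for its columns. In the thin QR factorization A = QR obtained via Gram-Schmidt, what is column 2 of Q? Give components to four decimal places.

q_2 = (-0.3651, -0.9129, -0.1826)

w_1 = (2, 0, -4); ‖w_1‖ = 4.4721, so q_1 = (0.4472, 0.0000, -0.8944).
q_1·w_2 = 0.4472·(-1) + 0.0000·(-2) + (-0.8944)·0 = -0.4472.
u_2 = w_2 + 0.4472·q_1 = (-0.8000, -2.0000, -0.4000).
‖u_2‖ = 2.1909, so q_2 = (-0.3651, -0.9129, -0.1826).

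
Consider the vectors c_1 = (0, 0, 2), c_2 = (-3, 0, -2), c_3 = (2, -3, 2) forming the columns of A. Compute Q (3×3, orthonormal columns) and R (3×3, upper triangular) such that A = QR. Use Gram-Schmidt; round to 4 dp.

c_1 = (0, 0, 2); ‖c_1‖ = 2.0000, so q_1 = (0.0000, 0.0000, 1.0000).
q_1·c_2 = 0.0000·(-3) + 0.0000·0 + 1.0000·(-2) = -2.0000.
u_2 = c_2 + 2.0000·q_1 = (-3.0000, 0.0000, 0.0000).
‖u_2‖ = 3.0000, so q_2 = (-1.0000, 0.0000, 0.0000).
q_1·c_3 = 0.0000·2 + 0.0000·(-3) + 1.0000·2 = 2.0000; q_2·c_3 = (-1.0000)·2 + 0.0000·(-3) + 0.0000·2 = -2.0000.
u_3 = c_3 − 2.0000·q_1 + 2.0000·q_2 = (0.0000, -3.0000, 0.0000).
‖u_3‖ = 3.0000, so q_3 = (0.0000, -1.0000, 0.0000).

Q = [[0.0000, -1.0000, 0.0000], [0.0000, 0.0000, -1.0000], [1.0000, 0.0000, 0.0000]], R = [[2.0000, -2.0000, 2.0000], [0.0000, 3.0000, -2.0000], [0.0000, 0.0000, 3.0000]]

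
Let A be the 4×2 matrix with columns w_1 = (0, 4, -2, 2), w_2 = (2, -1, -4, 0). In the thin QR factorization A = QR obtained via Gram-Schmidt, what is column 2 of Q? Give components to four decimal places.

w_1 = (0, 4, -2, 2); ‖w_1‖ = 4.8990, so q_1 = (0.0000, 0.8165, -0.4082, 0.4082).
q_1·w_2 = 0.0000·2 + 0.8165·(-1) + (-0.4082)·(-4) + 0.4082·0 = 0.8165.
u_2 = w_2 − 0.8165·q_1 = (2.0000, -1.6667, -3.6667, -0.3333).
‖u_2‖ = 4.5092, so q_2 = (0.4435, -0.3696, -0.8131, -0.0739).

q_2 = (0.4435, -0.3696, -0.8131, -0.0739)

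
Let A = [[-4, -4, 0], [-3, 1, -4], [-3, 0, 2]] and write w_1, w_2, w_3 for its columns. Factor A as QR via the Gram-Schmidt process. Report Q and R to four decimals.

Q = [[-0.6860, -0.7123, -0.1483], [-0.5145, 0.6190, -0.5934], [-0.5145, 0.3307, 0.7911]], R = [[5.8310, 2.2295, 1.0290], [0.0000, 3.4683, -1.8147], [0.0000, 0.0000, 3.9557]]

w_1 = (-4, -3, -3); ‖w_1‖ = 5.8310, so e_1 = (-0.6860, -0.5145, -0.5145).
e_1·w_2 = (-0.6860)·(-4) + (-0.5145)·1 + (-0.5145)·0 = 2.2295.
u_2 = w_2 − 2.2295·e_1 = (-2.4706, 2.1471, 1.1471).
‖u_2‖ = 3.4683, so e_2 = (-0.7123, 0.6190, 0.3307).
e_1·w_3 = (-0.6860)·0 + (-0.5145)·(-4) + (-0.5145)·2 = 1.0290; e_2·w_3 = (-0.7123)·0 + 0.6190·(-4) + 0.3307·2 = -1.8147.
u_3 = w_3 − 1.0290·e_1 + 1.8147·e_2 = (-0.5868, -2.3472, 3.1296).
‖u_3‖ = 3.9557, so e_3 = (-0.1483, -0.5934, 0.7911).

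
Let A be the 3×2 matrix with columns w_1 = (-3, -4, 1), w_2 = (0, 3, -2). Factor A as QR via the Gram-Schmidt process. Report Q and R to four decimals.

Q = [[-0.5883, -0.6912], [-0.7845, 0.3621], [0.1961, -0.6254]], R = [[5.0990, -2.7456], [0.0000, 2.3370]]

w_1 = (-3, -4, 1); ‖w_1‖ = 5.0990, so e_1 = (-0.5883, -0.7845, 0.1961).
e_1·w_2 = (-0.5883)·0 + (-0.7845)·3 + 0.1961·(-2) = -2.7456.
u_2 = w_2 + 2.7456·e_1 = (-1.6154, 0.8462, -1.4615).
‖u_2‖ = 2.3370, so e_2 = (-0.6912, 0.3621, -0.6254).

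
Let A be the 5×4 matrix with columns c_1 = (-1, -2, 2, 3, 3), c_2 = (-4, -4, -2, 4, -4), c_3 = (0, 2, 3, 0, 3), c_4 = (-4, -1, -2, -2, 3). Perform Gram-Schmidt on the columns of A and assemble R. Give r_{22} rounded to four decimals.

c_1 = (-1, -2, 2, 3, 3); ‖c_1‖ = 5.1962, so q_1 = (-0.1925, -0.3849, 0.3849, 0.5774, 0.5774).
q_1·c_2 = (-0.1925)·(-4) + (-0.3849)·(-4) + 0.3849·(-2) + 0.5774·4 + 0.5774·(-4) = 1.5396.
u_2 = c_2 − 1.5396·q_1 = (-3.7037, -3.4074, -2.5926, 3.1111, -4.8889).
r_{22} = ‖u_2‖ = 8.1012.

r_{22} = 8.1012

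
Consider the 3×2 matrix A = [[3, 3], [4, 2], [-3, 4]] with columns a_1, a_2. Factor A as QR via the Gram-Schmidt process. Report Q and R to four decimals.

Q = [[0.5145, 0.4813], [0.6860, 0.2655], [-0.5145, 0.8354]], R = [[5.8310, 0.8575], [0.0000, 5.3165]]

a_1 = (3, 4, -3); ‖a_1‖ = 5.8310, so e_1 = (0.5145, 0.6860, -0.5145).
e_1·a_2 = 0.5145·3 + 0.6860·2 + (-0.5145)·4 = 0.8575.
u_2 = a_2 − 0.8575·e_1 = (2.5588, 1.4118, 4.4412).
‖u_2‖ = 5.3165, so e_2 = (0.4813, 0.2655, 0.8354).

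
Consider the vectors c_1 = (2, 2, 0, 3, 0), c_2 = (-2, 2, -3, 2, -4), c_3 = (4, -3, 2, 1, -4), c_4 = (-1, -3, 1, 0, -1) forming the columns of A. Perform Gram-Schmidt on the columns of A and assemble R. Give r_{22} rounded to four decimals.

q_1 = c_1/‖c_1‖ = (2, 2, 0, 3, 0)/4.1231 = (0.4851, 0.4851, 0.0000, 0.7276, 0.0000).
r_{12} = q_1·c_2 = 1.4552.
u_2 = c_2 − 1.4552·q_1 = (-2.7059, 1.2941, -3.0000, 0.9412, -4.0000).
r_{22} = ‖u_2‖ = 5.9061.

r_{22} = 5.9061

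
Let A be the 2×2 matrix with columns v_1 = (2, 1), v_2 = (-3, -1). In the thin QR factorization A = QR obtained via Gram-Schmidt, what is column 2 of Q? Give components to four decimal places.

q_2 = (-0.4472, 0.8944)

v_1 = (2, 1); ‖v_1‖ = 2.2361, so q_1 = (0.8944, 0.4472).
q_1·v_2 = 0.8944·(-3) + 0.4472·(-1) = -3.1305.
u_2 = v_2 + 3.1305·q_1 = (-0.2000, 0.4000).
‖u_2‖ = 0.4472, so q_2 = (-0.4472, 0.8944).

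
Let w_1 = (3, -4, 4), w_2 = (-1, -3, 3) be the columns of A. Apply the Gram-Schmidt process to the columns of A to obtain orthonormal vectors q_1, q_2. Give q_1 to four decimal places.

w_1 = (3, -4, 4); ‖w_1‖ = 6.4031, so q_1 = (0.4685, -0.6247, 0.6247).

q_1 = (0.4685, -0.6247, 0.6247)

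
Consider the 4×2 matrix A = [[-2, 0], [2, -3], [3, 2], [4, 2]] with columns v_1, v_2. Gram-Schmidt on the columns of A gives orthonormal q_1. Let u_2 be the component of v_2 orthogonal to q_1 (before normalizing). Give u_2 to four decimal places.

u_2 = (0.4848, -3.4848, 1.2727, 1.0303)

v_1 = (-2, 2, 3, 4); ‖v_1‖ = 5.7446, so q_1 = (-0.3482, 0.3482, 0.5222, 0.6963).
q_1·v_2 = (-0.3482)·0 + 0.3482·(-3) + 0.5222·2 + 0.6963·2 = 1.3926.
u_2 = v_2 − 1.3926·q_1 = (0.4848, -3.4848, 1.2727, 1.0303).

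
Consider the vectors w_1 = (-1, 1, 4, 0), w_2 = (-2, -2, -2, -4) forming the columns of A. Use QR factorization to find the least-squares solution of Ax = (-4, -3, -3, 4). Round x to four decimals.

x = (-0.6273, -0.0364)

w_1 = (-1, 1, 4, 0); ‖w_1‖ = 4.2426, so e_1 = (-0.2357, 0.2357, 0.9428, 0.0000).
e_1·w_2 = (-0.2357)·(-2) + 0.2357·(-2) + 0.9428·(-2) + 0.0000·(-4) = -1.8856.
u_2 = w_2 + 1.8856·e_1 = (-2.4444, -1.5556, -0.2222, -4.0000).
‖u_2‖ = 4.9441, so e_2 = (-0.4944, -0.3146, -0.0449, -0.8090).
Qᵀb = (-2.5927, -0.1798).
Back-substitute: x_2 = -0.1798/4.9441 = -0.0364.
x_1 = (-2.5927 + 1.8856·(-0.0364))/4.2426 = -0.6273.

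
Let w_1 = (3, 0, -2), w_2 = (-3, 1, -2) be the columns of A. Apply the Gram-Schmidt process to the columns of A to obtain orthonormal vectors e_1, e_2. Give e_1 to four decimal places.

e_1 = (0.8321, 0.0000, -0.5547)

w_1 = (3, 0, -2); ‖w_1‖ = 3.6056, so e_1 = (0.8321, 0.0000, -0.5547).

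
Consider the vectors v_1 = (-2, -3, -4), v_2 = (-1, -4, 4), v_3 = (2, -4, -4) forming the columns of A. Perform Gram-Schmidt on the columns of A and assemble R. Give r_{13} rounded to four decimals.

r_{13} = 4.4567

v_1 = (-2, -3, -4); ‖v_1‖ = 5.3852, so q_1 = (-0.3714, -0.5571, -0.7428).
r_{13} = q_1·v_3 = 4.4567.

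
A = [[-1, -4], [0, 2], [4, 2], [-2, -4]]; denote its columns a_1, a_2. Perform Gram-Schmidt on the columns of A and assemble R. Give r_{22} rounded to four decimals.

r_{22} = 4.5774

e_1 = a_1/‖a_1‖ = (-1, 0, 4, -2)/4.5826 = (-0.2182, 0.0000, 0.8729, -0.4364).
r_{12} = e_1·a_2 = 4.3644.
u_2 = a_2 − 4.3644·e_1 = (-3.0476, 2.0000, -1.8095, -2.0952).
r_{22} = ‖u_2‖ = 4.5774.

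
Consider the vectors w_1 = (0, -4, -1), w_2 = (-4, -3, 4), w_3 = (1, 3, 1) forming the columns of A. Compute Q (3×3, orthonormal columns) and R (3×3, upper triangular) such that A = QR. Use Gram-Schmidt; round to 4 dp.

Q = [[0.0000, -0.6555, 0.7552], [-0.9701, -0.1832, -0.1590], [-0.2425, 0.7326, 0.6359]], R = [[4.1231, 1.9403, -3.1530], [0.0000, 6.1021, -0.4724], [0.0000, 0.0000, 0.9142]]

e_1 = w_1/‖w_1‖ = (0, -4, -1)/4.1231 = (0.0000, -0.9701, -0.2425).
r_{12} = e_1·w_2 = 1.9403.
u_2 = w_2 − 1.9403·e_1 = (-4.0000, -1.1176, 4.4706).
‖u_2‖ = 6.1021, so e_2 = (-0.6555, -0.1832, 0.7326).
r_{13} = e_1·w_3 = -3.1530; r_{23} = e_2·w_3 = -0.4724.
u_3 = w_3 + 3.1530·e_1 + 0.4724·e_2 = (0.6904, -0.1453, 0.5814).
‖u_3‖ = 0.9142, so e_3 = (0.7552, -0.1590, 0.6359).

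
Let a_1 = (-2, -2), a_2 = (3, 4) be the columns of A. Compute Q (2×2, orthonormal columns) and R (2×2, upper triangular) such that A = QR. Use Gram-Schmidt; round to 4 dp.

a_1 = (-2, -2); ‖a_1‖ = 2.8284, so q_1 = (-0.7071, -0.7071).
q_1·a_2 = (-0.7071)·3 + (-0.7071)·4 = -4.9497.
u_2 = a_2 + 4.9497·q_1 = (-0.5000, 0.5000).
‖u_2‖ = 0.7071, so q_2 = (-0.7071, 0.7071).

Q = [[-0.7071, -0.7071], [-0.7071, 0.7071]], R = [[2.8284, -4.9497], [0.0000, 0.7071]]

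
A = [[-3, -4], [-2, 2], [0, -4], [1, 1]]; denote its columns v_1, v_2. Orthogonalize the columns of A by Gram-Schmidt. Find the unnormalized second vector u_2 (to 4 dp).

v_1 = (-3, -2, 0, 1); ‖v_1‖ = 3.7417, so e_1 = (-0.8018, -0.5345, 0.0000, 0.2673).
e_1·v_2 = (-0.8018)·(-4) + (-0.5345)·2 + 0.0000·(-4) + 0.2673·1 = 2.4054.
u_2 = v_2 − 2.4054·e_1 = (-2.0714, 3.2857, -4.0000, 0.3571).

u_2 = (-2.0714, 3.2857, -4.0000, 0.3571)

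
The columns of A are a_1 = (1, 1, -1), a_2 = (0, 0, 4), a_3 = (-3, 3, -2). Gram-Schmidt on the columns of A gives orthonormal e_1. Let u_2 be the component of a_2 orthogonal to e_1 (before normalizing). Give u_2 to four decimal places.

a_1 = (1, 1, -1); ‖a_1‖ = 1.7321, so e_1 = (0.5774, 0.5774, -0.5774).
e_1·a_2 = 0.5774·0 + 0.5774·0 + (-0.5774)·4 = -2.3094.
u_2 = a_2 + 2.3094·e_1 = (1.3333, 1.3333, 2.6667).

u_2 = (1.3333, 1.3333, 2.6667)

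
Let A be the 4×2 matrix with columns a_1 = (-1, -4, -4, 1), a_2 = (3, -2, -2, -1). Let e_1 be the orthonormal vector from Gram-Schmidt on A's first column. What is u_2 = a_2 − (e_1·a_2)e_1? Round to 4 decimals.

a_1 = (-1, -4, -4, 1); ‖a_1‖ = 5.8310, so e_1 = (-0.1715, -0.6860, -0.6860, 0.1715).
e_1·a_2 = (-0.1715)·3 + (-0.6860)·(-2) + (-0.6860)·(-2) + 0.1715·(-1) = 2.0580.
u_2 = a_2 − 2.0580·e_1 = (3.3529, -0.5882, -0.5882, -1.3529).

u_2 = (3.3529, -0.5882, -0.5882, -1.3529)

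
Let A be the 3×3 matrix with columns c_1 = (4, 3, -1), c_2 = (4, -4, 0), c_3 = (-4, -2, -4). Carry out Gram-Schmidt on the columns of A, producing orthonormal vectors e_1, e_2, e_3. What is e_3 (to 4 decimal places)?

e_3 = (-0.1400, -0.1400, -0.9802)

c_1 = (4, 3, -1); ‖c_1‖ = 5.0990, so e_1 = (0.7845, 0.5883, -0.1961).
e_1·c_2 = 0.7845·4 + 0.5883·(-4) + (-0.1961)·0 = 0.7845.
u_2 = c_2 − 0.7845·e_1 = (3.3846, -4.4615, 0.1538).
‖u_2‖ = 5.6022, so e_2 = (0.6042, -0.7964, 0.0275).
e_1·c_3 = 0.7845·(-4) + 0.5883·(-2) + (-0.1961)·(-4) = -3.5301; e_2·c_3 = 0.6042·(-4) + (-0.7964)·(-2) + 0.0275·(-4) = -0.9337.
u_3 = c_3 + 3.5301·e_1 + 0.9337·e_2 = (-0.6667, -0.6667, -4.6667).
‖u_3‖ = 4.7610, so e_3 = (-0.1400, -0.1400, -0.9802).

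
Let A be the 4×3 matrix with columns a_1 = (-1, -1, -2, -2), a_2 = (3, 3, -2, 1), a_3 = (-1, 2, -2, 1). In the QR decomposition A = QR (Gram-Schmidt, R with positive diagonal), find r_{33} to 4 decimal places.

r_{33} = 2.5696

a_1 = (-1, -1, -2, -2); ‖a_1‖ = 3.1623, so q_1 = (-0.3162, -0.3162, -0.6325, -0.6325).
q_1·a_2 = (-0.3162)·3 + (-0.3162)·3 + (-0.6325)·(-2) + (-0.6325)·1 = -1.2649.
u_2 = a_2 + 1.2649·q_1 = (2.6000, 2.6000, -2.8000, 0.2000).
‖u_2‖ = 4.6260, so q_2 = (0.5620, 0.5620, -0.6053, 0.0432).
q_1·a_3 = (-0.3162)·(-1) + (-0.3162)·2 + (-0.6325)·(-2) + (-0.6325)·1 = 0.3162; q_2·a_3 = 0.5620·(-1) + 0.5620·2 + (-0.6053)·(-2) + 0.0432·1 = 1.8158.
u_3 = a_3 − 0.3162·q_1 − 1.8158·q_2 = (-1.9206, 1.0794, -0.7009, 1.1215).
r_{33} = ‖u_3‖ = 2.5696.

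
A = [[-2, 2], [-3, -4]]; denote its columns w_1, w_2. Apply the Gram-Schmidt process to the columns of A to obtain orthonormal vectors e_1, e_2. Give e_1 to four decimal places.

e_1 = (-0.5547, -0.8321)

e_1 = w_1/‖w_1‖ = (-2, -3)/3.6056 = (-0.5547, -0.8321).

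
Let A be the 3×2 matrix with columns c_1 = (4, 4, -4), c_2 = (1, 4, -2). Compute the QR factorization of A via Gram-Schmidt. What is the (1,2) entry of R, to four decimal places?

c_1 = (4, 4, -4); ‖c_1‖ = 6.9282, so e_1 = (0.5774, 0.5774, -0.5774).
r_{12} = e_1·c_2 = 4.0415.

r_{12} = 4.0415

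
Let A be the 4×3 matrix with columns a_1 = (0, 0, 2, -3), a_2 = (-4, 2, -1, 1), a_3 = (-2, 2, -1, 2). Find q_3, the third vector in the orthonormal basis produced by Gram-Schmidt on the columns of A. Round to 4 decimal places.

q_3 = (0.3762, 0.8138, 0.3685, 0.2457)

q_1 = a_1/‖a_1‖ = (0, 0, 2, -3)/3.6056 = (0.0000, 0.0000, 0.5547, -0.8321).
r_{12} = q_1·a_2 = -1.3868.
u_2 = a_2 + 1.3868·q_1 = (-4.0000, 2.0000, -0.2308, -0.1538).
‖u_2‖ = 4.4807, so q_2 = (-0.8927, 0.4464, -0.0515, -0.0343).
r_{13} = q_1·a_3 = -2.2188; r_{23} = q_2·a_3 = 2.6610.
u_3 = a_3 + 2.2188·q_1 − 2.6610·q_2 = (0.3755, 0.8123, 0.3678, 0.2452).
‖u_3‖ = 0.9981, so q_3 = (0.3762, 0.8138, 0.3685, 0.2457).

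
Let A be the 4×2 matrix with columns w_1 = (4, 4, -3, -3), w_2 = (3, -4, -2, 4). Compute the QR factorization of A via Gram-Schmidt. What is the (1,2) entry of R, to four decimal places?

w_1 = (4, 4, -3, -3); ‖w_1‖ = 7.0711, so e_1 = (0.5657, 0.5657, -0.4243, -0.4243).
r_{12} = e_1·w_2 = -1.4142.

r_{12} = -1.4142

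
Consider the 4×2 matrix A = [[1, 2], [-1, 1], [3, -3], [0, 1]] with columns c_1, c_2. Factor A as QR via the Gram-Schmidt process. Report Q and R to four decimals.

Q = [[0.3015, 0.9000], [-0.3015, 0.0900], [0.9045, -0.2700], [0.0000, 0.3300]], R = [[3.3166, -2.4121], [0.0000, 3.0302]]

c_1 = (1, -1, 3, 0); ‖c_1‖ = 3.3166, so q_1 = (0.3015, -0.3015, 0.9045, 0.0000).
q_1·c_2 = 0.3015·2 + (-0.3015)·1 + 0.9045·(-3) + 0.0000·1 = -2.4121.
u_2 = c_2 + 2.4121·q_1 = (2.7273, 0.2727, -0.8182, 1.0000).
‖u_2‖ = 3.0302, so q_2 = (0.9000, 0.0900, -0.2700, 0.3300).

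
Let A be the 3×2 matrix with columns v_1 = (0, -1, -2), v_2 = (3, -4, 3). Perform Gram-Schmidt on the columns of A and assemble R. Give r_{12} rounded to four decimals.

e_1 = v_1/‖v_1‖ = (0, -1, -2)/2.2361 = (0.0000, -0.4472, -0.8944).
r_{12} = e_1·v_2 = -0.8944.

r_{12} = -0.8944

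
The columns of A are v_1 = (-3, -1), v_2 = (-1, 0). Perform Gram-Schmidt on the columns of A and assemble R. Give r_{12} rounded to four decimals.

r_{12} = 0.9487

q_1 = v_1/‖v_1‖ = (-3, -1)/3.1623 = (-0.9487, -0.3162).
r_{12} = q_1·v_2 = 0.9487.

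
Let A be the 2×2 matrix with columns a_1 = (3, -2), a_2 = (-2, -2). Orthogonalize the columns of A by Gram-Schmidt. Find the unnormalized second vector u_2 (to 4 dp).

q_1 = a_1/‖a_1‖ = (3, -2)/3.6056 = (0.8321, -0.5547).
r_{12} = q_1·a_2 = -0.5547.
u_2 = a_2 + 0.5547·q_1 = (-1.5385, -2.3077).

u_2 = (-1.5385, -2.3077)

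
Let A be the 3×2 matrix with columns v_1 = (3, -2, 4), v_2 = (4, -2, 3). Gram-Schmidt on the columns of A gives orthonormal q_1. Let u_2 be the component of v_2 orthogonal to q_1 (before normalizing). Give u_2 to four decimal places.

q_1 = v_1/‖v_1‖ = (3, -2, 4)/5.3852 = (0.5571, -0.3714, 0.7428).
r_{12} = q_1·v_2 = 5.1995.
u_2 = v_2 − 5.1995·q_1 = (1.1034, -0.0690, -0.8621).

u_2 = (1.1034, -0.0690, -0.8621)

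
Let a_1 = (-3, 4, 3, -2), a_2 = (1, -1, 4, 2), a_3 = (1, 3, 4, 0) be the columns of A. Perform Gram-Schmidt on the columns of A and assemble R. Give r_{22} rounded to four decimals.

r_{22} = 4.6876

e_1 = a_1/‖a_1‖ = (-3, 4, 3, -2)/6.1644 = (-0.4867, 0.6489, 0.4867, -0.3244).
r_{12} = e_1·a_2 = 0.1622.
u_2 = a_2 − 0.1622·e_1 = (1.0789, -1.1053, 3.9211, 2.0526).
r_{22} = ‖u_2‖ = 4.6876.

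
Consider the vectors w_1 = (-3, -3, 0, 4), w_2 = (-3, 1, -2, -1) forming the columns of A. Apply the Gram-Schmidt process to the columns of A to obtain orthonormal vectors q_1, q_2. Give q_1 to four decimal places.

q_1 = w_1/‖w_1‖ = (-3, -3, 0, 4)/5.8310 = (-0.5145, -0.5145, 0.0000, 0.6860).

q_1 = (-0.5145, -0.5145, 0.0000, 0.6860)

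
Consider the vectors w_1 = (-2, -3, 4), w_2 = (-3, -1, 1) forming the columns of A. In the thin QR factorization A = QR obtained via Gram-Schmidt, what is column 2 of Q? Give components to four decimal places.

e_2 = (-0.9249, 0.1516, -0.3487)

e_1 = w_1/‖w_1‖ = (-2, -3, 4)/5.3852 = (-0.3714, -0.5571, 0.7428).
r_{12} = e_1·w_2 = 2.4140.
u_2 = w_2 − 2.4140·e_1 = (-2.1034, 0.3448, -0.7931).
‖u_2‖ = 2.2743, so e_2 = (-0.9249, 0.1516, -0.3487).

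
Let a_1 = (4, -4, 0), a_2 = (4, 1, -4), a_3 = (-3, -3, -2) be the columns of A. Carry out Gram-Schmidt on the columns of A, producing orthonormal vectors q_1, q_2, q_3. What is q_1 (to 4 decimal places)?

a_1 = (4, -4, 0); ‖a_1‖ = 5.6569, so q_1 = (0.7071, -0.7071, 0.0000).

q_1 = (0.7071, -0.7071, 0.0000)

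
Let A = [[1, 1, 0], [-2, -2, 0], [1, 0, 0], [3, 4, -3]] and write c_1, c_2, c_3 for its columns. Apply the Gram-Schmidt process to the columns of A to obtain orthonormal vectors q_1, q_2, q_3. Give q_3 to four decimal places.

q_3 = (0.3508, -0.7016, -0.4385, -0.4385)

c_1 = (1, -2, 1, 3); ‖c_1‖ = 3.8730, so q_1 = (0.2582, -0.5164, 0.2582, 0.7746).
q_1·c_2 = 0.2582·1 + (-0.5164)·(-2) + 0.2582·0 + 0.7746·4 = 4.3894.
u_2 = c_2 − 4.3894·q_1 = (-0.1333, 0.2667, -1.1333, 0.6000).
‖u_2‖ = 1.3166, so q_2 = (-0.1013, 0.2025, -0.8608, 0.4557).
q_1·c_3 = 0.2582·0 + (-0.5164)·0 + 0.2582·0 + 0.7746·(-3) = -2.3238; q_2·c_3 = (-0.1013)·0 + 0.2025·0 + (-0.8608)·0 + 0.4557·(-3) = -1.3672.
u_3 = c_3 + 2.3238·q_1 + 1.3672·q_2 = (0.4615, -0.9231, -0.5769, -0.5769).
‖u_3‖ = 1.3156, so q_3 = (0.3508, -0.7016, -0.4385, -0.4385).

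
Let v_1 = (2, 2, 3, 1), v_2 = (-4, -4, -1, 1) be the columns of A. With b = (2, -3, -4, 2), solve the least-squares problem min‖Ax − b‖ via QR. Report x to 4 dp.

q_1 = v_1/‖v_1‖ = (2, 2, 3, 1)/4.2426 = (0.4714, 0.4714, 0.7071, 0.2357).
r_{12} = q_1·v_2 = -4.2426.
u_2 = v_2 + 4.2426·q_1 = (-2.0000, -2.0000, 2.0000, 2.0000).
‖u_2‖ = 4.0000, so q_2 = (-0.5000, -0.5000, 0.5000, 0.5000).
Qᵀb = (-2.8284, -0.5000).
Back-substitute: x_2 = -0.5000/4.0000 = -0.1250.
x_1 = (-2.8284 + 4.2426·(-0.1250))/4.2426 = -0.7917.

x = (-0.7917, -0.1250)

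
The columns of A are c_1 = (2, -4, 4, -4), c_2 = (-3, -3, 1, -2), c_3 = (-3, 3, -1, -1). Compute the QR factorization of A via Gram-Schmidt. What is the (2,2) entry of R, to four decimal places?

c_1 = (2, -4, 4, -4); ‖c_1‖ = 7.2111, so q_1 = (0.2774, -0.5547, 0.5547, -0.5547).
q_1·c_2 = 0.2774·(-3) + (-0.5547)·(-3) + 0.5547·1 + (-0.5547)·(-2) = 2.4962.
u_2 = c_2 − 2.4962·q_1 = (-3.6923, -1.6154, -0.3846, -0.6154).
r_{22} = ‖u_2‖ = 4.0950.

r_{22} = 4.0950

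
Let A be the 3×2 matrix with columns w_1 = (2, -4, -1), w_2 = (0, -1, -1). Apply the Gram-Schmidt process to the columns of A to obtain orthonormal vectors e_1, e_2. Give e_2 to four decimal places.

e_2 = (-0.5293, -0.0529, -0.8468)

w_1 = (2, -4, -1); ‖w_1‖ = 4.5826, so e_1 = (0.4364, -0.8729, -0.2182).
e_1·w_2 = 0.4364·0 + (-0.8729)·(-1) + (-0.2182)·(-1) = 1.0911.
u_2 = w_2 − 1.0911·e_1 = (-0.4762, -0.0476, -0.7619).
‖u_2‖ = 0.8997, so e_2 = (-0.5293, -0.0529, -0.8468).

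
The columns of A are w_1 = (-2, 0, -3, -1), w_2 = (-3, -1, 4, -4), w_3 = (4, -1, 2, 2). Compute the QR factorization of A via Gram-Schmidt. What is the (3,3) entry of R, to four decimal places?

r_{33} = 1.5757

w_1 = (-2, 0, -3, -1); ‖w_1‖ = 3.7417, so q_1 = (-0.5345, 0.0000, -0.8018, -0.2673).
q_1·w_2 = (-0.5345)·(-3) + 0.0000·(-1) + (-0.8018)·4 + (-0.2673)·(-4) = -0.5345.
u_2 = w_2 + 0.5345·q_1 = (-3.2857, -1.0000, 3.5714, -4.1429).
‖u_2‖ = 6.4587, so q_2 = (-0.5087, -0.1548, 0.5530, -0.6414).
q_1·w_3 = (-0.5345)·4 + 0.0000·(-1) + (-0.8018)·2 + (-0.2673)·2 = -4.2762; q_2·w_3 = (-0.5087)·4 + (-0.1548)·(-1) + 0.5530·2 + (-0.6414)·2 = -2.0570.
u_3 = w_3 + 4.2762·q_1 + 2.0570·q_2 = (0.6678, -1.3185, -0.2911, -0.4623).
r_{33} = ‖u_3‖ = 1.5757.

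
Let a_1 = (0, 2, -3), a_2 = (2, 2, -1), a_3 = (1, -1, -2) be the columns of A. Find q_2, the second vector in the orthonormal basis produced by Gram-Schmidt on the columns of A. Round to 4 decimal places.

q_2 = (0.8745, 0.4036, 0.2691)

a_1 = (0, 2, -3); ‖a_1‖ = 3.6056, so q_1 = (0.0000, 0.5547, -0.8321).
q_1·a_2 = 0.0000·2 + 0.5547·2 + (-0.8321)·(-1) = 1.9415.
u_2 = a_2 − 1.9415·q_1 = (2.0000, 0.9231, 0.6154).
‖u_2‖ = 2.2871, so q_2 = (0.8745, 0.4036, 0.2691).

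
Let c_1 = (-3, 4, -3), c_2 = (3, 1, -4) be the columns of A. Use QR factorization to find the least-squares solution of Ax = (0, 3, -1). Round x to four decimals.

x = (0.4084, 0.1593)

e_1 = c_1/‖c_1‖ = (-3, 4, -3)/5.8310 = (-0.5145, 0.6860, -0.5145).
r_{12} = e_1·c_2 = 1.2005.
u_2 = c_2 − 1.2005·e_1 = (3.6176, 0.1765, -3.3824).
‖u_2‖ = 4.9557, so e_2 = (0.7300, 0.0356, -0.6825).
Qᵀb = (2.5725, 0.7893).
Back-substitute: x_2 = 0.7893/4.9557 = 0.1593.
x_1 = (2.5725 − 1.2005·0.1593)/5.8310 = 0.4084.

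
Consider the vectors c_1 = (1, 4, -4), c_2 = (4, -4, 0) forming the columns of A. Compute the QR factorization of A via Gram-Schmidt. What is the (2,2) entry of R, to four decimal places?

c_1 = (1, 4, -4); ‖c_1‖ = 5.7446, so q_1 = (0.1741, 0.6963, -0.6963).
q_1·c_2 = 0.1741·4 + 0.6963·(-4) + (-0.6963)·0 = -2.0889.
u_2 = c_2 + 2.0889·q_1 = (4.3636, -2.5455, -1.4545).
r_{22} = ‖u_2‖ = 5.2570.

r_{22} = 5.2570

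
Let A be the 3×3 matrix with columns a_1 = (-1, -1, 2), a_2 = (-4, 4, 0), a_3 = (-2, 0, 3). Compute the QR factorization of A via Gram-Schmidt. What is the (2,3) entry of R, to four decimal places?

r_{23} = 1.4142

q_1 = a_1/‖a_1‖ = (-1, -1, 2)/2.4495 = (-0.4082, -0.4082, 0.8165).
r_{12} = q_1·a_2 = 0.0000.
u_2 = a_2 + 0.0000·q_1 = (-4.0000, 4.0000, 0.0000).
‖u_2‖ = 5.6569, so q_2 = (-0.7071, 0.7071, 0.0000).
r_{23} = q_2·a_3 = 1.4142.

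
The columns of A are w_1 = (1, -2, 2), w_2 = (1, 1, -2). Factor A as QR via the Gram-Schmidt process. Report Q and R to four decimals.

Q = [[0.3333, 0.8666], [-0.6667, -0.0619], [0.6667, -0.4952]], R = [[3.0000, -1.6667], [0.0000, 1.7951]]

w_1 = (1, -2, 2); ‖w_1‖ = 3.0000, so e_1 = (0.3333, -0.6667, 0.6667).
e_1·w_2 = 0.3333·1 + (-0.6667)·1 + 0.6667·(-2) = -1.6667.
u_2 = w_2 + 1.6667·e_1 = (1.5556, -0.1111, -0.8889).
‖u_2‖ = 1.7951, so e_2 = (0.8666, -0.0619, -0.4952).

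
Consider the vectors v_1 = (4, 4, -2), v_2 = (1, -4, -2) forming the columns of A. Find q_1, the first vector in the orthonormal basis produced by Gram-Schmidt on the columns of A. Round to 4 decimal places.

q_1 = (0.6667, 0.6667, -0.3333)

v_1 = (4, 4, -2); ‖v_1‖ = 6.0000, so q_1 = (0.6667, 0.6667, -0.3333).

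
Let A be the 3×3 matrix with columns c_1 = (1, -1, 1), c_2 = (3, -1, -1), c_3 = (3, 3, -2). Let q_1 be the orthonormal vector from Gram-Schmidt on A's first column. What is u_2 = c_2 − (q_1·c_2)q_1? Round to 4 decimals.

c_1 = (1, -1, 1); ‖c_1‖ = 1.7321, so q_1 = (0.5774, -0.5774, 0.5774).
q_1·c_2 = 0.5774·3 + (-0.5774)·(-1) + 0.5774·(-1) = 1.7321.
u_2 = c_2 − 1.7321·q_1 = (2.0000, 0.0000, -2.0000).

u_2 = (2.0000, 0.0000, -2.0000)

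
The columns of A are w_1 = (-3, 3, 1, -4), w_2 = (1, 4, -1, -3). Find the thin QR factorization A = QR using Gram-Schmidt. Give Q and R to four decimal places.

w_1 = (-3, 3, 1, -4); ‖w_1‖ = 5.9161, so q_1 = (-0.5071, 0.5071, 0.1690, -0.6761).
q_1·w_2 = (-0.5071)·1 + 0.5071·4 + 0.1690·(-1) + (-0.6761)·(-3) = 3.3806.
u_2 = w_2 − 3.3806·q_1 = (2.7143, 2.2857, -1.5714, -0.7143).
‖u_2‖ = 3.9461, so q_2 = (0.6878, 0.5792, -0.3982, -0.1810).

Q = [[-0.5071, 0.6878], [0.5071, 0.5792], [0.1690, -0.3982], [-0.6761, -0.1810]], R = [[5.9161, 3.3806], [0.0000, 3.9461]]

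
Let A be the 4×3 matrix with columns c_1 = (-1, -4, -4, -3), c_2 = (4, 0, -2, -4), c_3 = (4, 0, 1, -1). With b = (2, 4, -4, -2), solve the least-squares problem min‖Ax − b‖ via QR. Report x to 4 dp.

c_1 = (-1, -4, -4, -3); ‖c_1‖ = 6.4807, so q_1 = (-0.1543, -0.6172, -0.6172, -0.4629).
q_1·c_2 = (-0.1543)·4 + (-0.6172)·0 + (-0.6172)·(-2) + (-0.4629)·(-4) = 2.4689.
u_2 = c_2 − 2.4689·q_1 = (4.3810, 1.5238, -0.4762, -2.8571).
‖u_2‖ = 5.4685, so q_2 = (0.8011, 0.2787, -0.0871, -0.5225).
q_1·c_3 = (-0.1543)·4 + (-0.6172)·0 + (-0.6172)·1 + (-0.4629)·(-1) = -0.7715; q_2·c_3 = 0.8011·4 + 0.2787·0 + (-0.0871)·1 + (-0.5225)·(-1) = 3.6399.
u_3 = c_3 + 0.7715·q_1 − 3.6399·q_2 = (0.9650, -1.4904, 0.8408, 0.5446).
‖u_3‖ = 2.0386, so q_3 = (0.4733, -0.7311, 0.4124, 0.2671).
Qᵀb = (0.6172, 4.1101, -4.1616).
Back-substitute: x_3 = -4.1616/2.0386 = -2.0414.
x_2 = (4.1101 − 3.6399·(-2.0414))/5.4685 = 2.1103.
x_1 = (0.6172 − 2.4689·2.1103 + 0.7715·(-2.0414))/6.4807 = -0.9517.

x = (-0.9517, 2.1103, -2.0414)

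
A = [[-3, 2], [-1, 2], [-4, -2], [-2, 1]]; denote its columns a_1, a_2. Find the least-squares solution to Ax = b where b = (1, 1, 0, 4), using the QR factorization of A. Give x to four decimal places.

a_1 = (-3, -1, -4, -2); ‖a_1‖ = 5.4772, so q_1 = (-0.5477, -0.1826, -0.7303, -0.3651).
q_1·a_2 = (-0.5477)·2 + (-0.1826)·2 + (-0.7303)·(-2) + (-0.3651)·1 = -0.3651.
u_2 = a_2 + 0.3651·q_1 = (1.8000, 1.9333, -2.2667, 0.8667).
‖u_2‖ = 3.5870, so q_2 = (0.5018, 0.5390, -0.6319, 0.2416).
Qᵀb = (-2.1909, 2.0072).
Back-substitute: x_2 = 2.0072/3.5870 = 0.5596.
x_1 = (-2.1909 + 0.3651·0.5596)/5.4772 = -0.3627.

x = (-0.3627, 0.5596)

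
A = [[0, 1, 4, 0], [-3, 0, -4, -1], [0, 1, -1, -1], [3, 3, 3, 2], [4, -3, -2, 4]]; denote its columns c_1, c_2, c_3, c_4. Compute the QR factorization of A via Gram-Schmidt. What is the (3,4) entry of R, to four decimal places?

c_1 = (0, -3, 0, 3, 4); ‖c_1‖ = 5.8310, so e_1 = (0.0000, -0.5145, 0.0000, 0.5145, 0.6860).
e_1·c_2 = 0.0000·1 + (-0.5145)·0 + 0.0000·1 + 0.5145·3 + 0.6860·(-3) = -0.5145.
u_2 = c_2 + 0.5145·e_1 = (1.0000, -0.2647, 1.0000, 3.2647, -2.6471).
‖u_2‖ = 4.4424, so e_2 = (0.2251, -0.0596, 0.2251, 0.7349, -0.5959).
e_1·c_3 = 0.0000·4 + (-0.5145)·(-4) + 0.0000·(-1) + 0.5145·3 + 0.6860·(-2) = 2.2295; e_2·c_3 = 0.2251·4 + (-0.0596)·(-4) + 0.2251·(-1) + 0.7349·3 + (-0.5959)·(-2) = 4.3100.
u_3 = c_3 − 2.2295·e_1 − 4.3100·e_2 = (3.0298, -2.5961, -1.9702, -1.3145, -0.9613).
‖u_3‖ = 4.7385, so e_3 = (0.6394, -0.5479, -0.4158, -0.2774, -0.2029).
r_{34} = e_3·c_4 = -0.4026.

r_{34} = -0.4026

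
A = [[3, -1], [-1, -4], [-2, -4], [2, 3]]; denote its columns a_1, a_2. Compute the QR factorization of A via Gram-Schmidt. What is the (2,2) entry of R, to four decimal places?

r_{22} = 5.4314

a_1 = (3, -1, -2, 2); ‖a_1‖ = 4.2426, so e_1 = (0.7071, -0.2357, -0.4714, 0.4714).
e_1·a_2 = 0.7071·(-1) + (-0.2357)·(-4) + (-0.4714)·(-4) + 0.4714·3 = 3.5355.
u_2 = a_2 − 3.5355·e_1 = (-3.5000, -3.1667, -2.3333, 1.3333).
r_{22} = ‖u_2‖ = 5.4314.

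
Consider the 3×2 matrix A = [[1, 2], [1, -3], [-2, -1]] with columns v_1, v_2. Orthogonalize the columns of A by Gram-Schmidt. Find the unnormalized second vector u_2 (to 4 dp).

u_2 = (1.8333, -3.1667, -0.6667)

v_1 = (1, 1, -2); ‖v_1‖ = 2.4495, so q_1 = (0.4082, 0.4082, -0.8165).
q_1·v_2 = 0.4082·2 + 0.4082·(-3) + (-0.8165)·(-1) = 0.4082.
u_2 = v_2 − 0.4082·q_1 = (1.8333, -3.1667, -0.6667).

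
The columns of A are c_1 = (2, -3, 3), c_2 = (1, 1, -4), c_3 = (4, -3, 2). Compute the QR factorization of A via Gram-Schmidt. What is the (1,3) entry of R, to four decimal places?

r_{13} = 4.9036

c_1 = (2, -3, 3); ‖c_1‖ = 4.6904, so q_1 = (0.4264, -0.6396, 0.6396).
r_{13} = q_1·c_3 = 4.9036.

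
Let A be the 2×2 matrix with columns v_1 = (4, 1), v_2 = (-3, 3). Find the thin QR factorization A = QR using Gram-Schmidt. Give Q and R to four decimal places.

v_1 = (4, 1); ‖v_1‖ = 4.1231, so e_1 = (0.9701, 0.2425).
e_1·v_2 = 0.9701·(-3) + 0.2425·3 = -2.1828.
u_2 = v_2 + 2.1828·e_1 = (-0.8824, 3.5294).
‖u_2‖ = 3.6380, so e_2 = (-0.2425, 0.9701).

Q = [[0.9701, -0.2425], [0.2425, 0.9701]], R = [[4.1231, -2.1828], [0.0000, 3.6380]]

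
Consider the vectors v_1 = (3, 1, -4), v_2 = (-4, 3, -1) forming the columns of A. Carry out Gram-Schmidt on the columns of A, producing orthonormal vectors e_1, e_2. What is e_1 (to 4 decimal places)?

e_1 = v_1/‖v_1‖ = (3, 1, -4)/5.0990 = (0.5883, 0.1961, -0.7845).

e_1 = (0.5883, 0.1961, -0.7845)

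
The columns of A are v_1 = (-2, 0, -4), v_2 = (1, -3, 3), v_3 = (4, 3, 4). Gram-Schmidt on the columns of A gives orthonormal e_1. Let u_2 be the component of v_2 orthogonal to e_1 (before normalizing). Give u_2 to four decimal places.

e_1 = v_1/‖v_1‖ = (-2, 0, -4)/4.4721 = (-0.4472, 0.0000, -0.8944).
r_{12} = e_1·v_2 = -3.1305.
u_2 = v_2 + 3.1305·e_1 = (-0.4000, -3.0000, 0.2000).

u_2 = (-0.4000, -3.0000, 0.2000)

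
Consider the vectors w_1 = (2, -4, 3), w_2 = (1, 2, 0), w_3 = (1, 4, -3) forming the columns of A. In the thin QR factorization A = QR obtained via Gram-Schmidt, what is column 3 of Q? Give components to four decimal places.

q_3 = (0.5747, -0.2873, -0.7663)

w_1 = (2, -4, 3); ‖w_1‖ = 5.3852, so q_1 = (0.3714, -0.7428, 0.5571).
q_1·w_2 = 0.3714·1 + (-0.7428)·2 + 0.5571·0 = -1.1142.
u_2 = w_2 + 1.1142·q_1 = (1.4138, 1.1724, 0.6207).
‖u_2‖ = 1.9387, so q_2 = (0.7292, 0.6047, 0.3202).
q_1·w_3 = 0.3714·1 + (-0.7428)·4 + 0.5571·(-3) = -4.2710; q_2·w_3 = 0.7292·1 + 0.6047·4 + 0.3202·(-3) = 2.1877.
u_3 = w_3 + 4.2710·q_1 − 2.1877·q_2 = (0.9908, -0.4954, -1.3211).
‖u_3‖ = 1.7241, so q_3 = (0.5747, -0.2873, -0.7663).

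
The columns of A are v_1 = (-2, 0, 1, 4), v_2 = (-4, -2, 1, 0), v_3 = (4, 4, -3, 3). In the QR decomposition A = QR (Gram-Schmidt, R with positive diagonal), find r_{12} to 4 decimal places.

r_{12} = 1.9640

v_1 = (-2, 0, 1, 4); ‖v_1‖ = 4.5826, so q_1 = (-0.4364, 0.0000, 0.2182, 0.8729).
r_{12} = q_1·v_2 = 1.9640.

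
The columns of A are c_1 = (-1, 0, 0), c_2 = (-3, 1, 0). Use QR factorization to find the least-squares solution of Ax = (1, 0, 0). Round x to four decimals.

c_1 = (-1, 0, 0); ‖c_1‖ = 1.0000, so e_1 = (-1.0000, 0.0000, 0.0000).
e_1·c_2 = (-1.0000)·(-3) + 0.0000·1 + 0.0000·0 = 3.0000.
u_2 = c_2 − 3.0000·e_1 = (0.0000, 1.0000, 0.0000).
‖u_2‖ = 1.0000, so e_2 = (0.0000, 1.0000, 0.0000).
Qᵀb = (-1.0000, 0.0000).
Back-substitute: x_2 = 0.0000/1.0000 = 0.0000.
x_1 = (-1.0000 − 3.0000·0.0000)/1.0000 = -1.0000.

x = (-1.0000, 0.0000)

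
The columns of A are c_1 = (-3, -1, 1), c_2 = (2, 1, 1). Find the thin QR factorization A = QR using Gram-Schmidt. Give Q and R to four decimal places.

c_1 = (-3, -1, 1); ‖c_1‖ = 3.3166, so q_1 = (-0.9045, -0.3015, 0.3015).
q_1·c_2 = (-0.9045)·2 + (-0.3015)·1 + 0.3015·1 = -1.8091.
u_2 = c_2 + 1.8091·q_1 = (0.3636, 0.4545, 1.5455).
‖u_2‖ = 1.6514, so q_2 = (0.2202, 0.2752, 0.9358).

Q = [[-0.9045, 0.2202], [-0.3015, 0.2752], [0.3015, 0.9358]], R = [[3.3166, -1.8091], [0.0000, 1.6514]]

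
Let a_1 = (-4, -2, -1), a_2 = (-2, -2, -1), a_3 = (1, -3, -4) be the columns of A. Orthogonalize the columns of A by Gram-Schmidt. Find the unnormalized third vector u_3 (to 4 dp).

u_3 = (0.0000, 1.0000, -2.0000)

q_1 = a_1/‖a_1‖ = (-4, -2, -1)/4.5826 = (-0.8729, -0.4364, -0.2182).
r_{12} = q_1·a_2 = 2.8368.
u_2 = a_2 − 2.8368·q_1 = (0.4762, -0.7619, -0.3810).
‖u_2‖ = 0.9759, so q_2 = (0.4880, -0.7807, -0.3904).
r_{13} = q_1·a_3 = 1.3093; r_{23} = q_2·a_3 = 4.3916.
u_3 = a_3 − 1.3093·q_1 − 4.3916·q_2 = (0.0000, 1.0000, -2.0000).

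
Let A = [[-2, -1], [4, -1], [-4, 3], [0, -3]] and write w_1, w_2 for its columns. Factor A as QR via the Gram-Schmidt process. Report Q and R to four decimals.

Q = [[-0.3333, -0.4660], [0.6667, 0.1456], [-0.6667, 0.3786], [0.0000, -0.7863]], R = [[6.0000, -2.3333], [0.0000, 3.8152]]

w_1 = (-2, 4, -4, 0); ‖w_1‖ = 6.0000, so q_1 = (-0.3333, 0.6667, -0.6667, 0.0000).
q_1·w_2 = (-0.3333)·(-1) + 0.6667·(-1) + (-0.6667)·3 + 0.0000·(-3) = -2.3333.
u_2 = w_2 + 2.3333·q_1 = (-1.7778, 0.5556, 1.4444, -3.0000).
‖u_2‖ = 3.8152, so q_2 = (-0.4660, 0.1456, 0.3786, -0.7863).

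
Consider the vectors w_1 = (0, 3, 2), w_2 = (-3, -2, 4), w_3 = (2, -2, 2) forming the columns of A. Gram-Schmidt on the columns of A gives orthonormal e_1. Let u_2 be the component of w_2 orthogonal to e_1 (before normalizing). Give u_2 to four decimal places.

u_2 = (-3.0000, -2.4615, 3.6923)

e_1 = w_1/‖w_1‖ = (0, 3, 2)/3.6056 = (0.0000, 0.8321, 0.5547).
r_{12} = e_1·w_2 = 0.5547.
u_2 = w_2 − 0.5547·e_1 = (-3.0000, -2.4615, 3.6923).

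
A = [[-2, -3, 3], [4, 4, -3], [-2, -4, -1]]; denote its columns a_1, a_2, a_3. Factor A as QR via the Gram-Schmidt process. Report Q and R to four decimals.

Q = [[-0.4082, -0.2673, 0.8729], [0.8165, -0.5345, 0.2182], [-0.4082, -0.8018, -0.4364]], R = [[4.8990, 6.1237, -3.2660], [0.0000, 1.8708, 1.6036], [0.0000, 0.0000, 2.4004]]

e_1 = a_1/‖a_1‖ = (-2, 4, -2)/4.8990 = (-0.4082, 0.8165, -0.4082).
r_{12} = e_1·a_2 = 6.1237.
u_2 = a_2 − 6.1237·e_1 = (-0.5000, -1.0000, -1.5000).
‖u_2‖ = 1.8708, so e_2 = (-0.2673, -0.5345, -0.8018).
r_{13} = e_1·a_3 = -3.2660; r_{23} = e_2·a_3 = 1.6036.
u_3 = a_3 + 3.2660·e_1 − 1.6036·e_2 = (2.0952, 0.5238, -1.0476).
‖u_3‖ = 2.4004, so e_3 = (0.8729, 0.2182, -0.4364).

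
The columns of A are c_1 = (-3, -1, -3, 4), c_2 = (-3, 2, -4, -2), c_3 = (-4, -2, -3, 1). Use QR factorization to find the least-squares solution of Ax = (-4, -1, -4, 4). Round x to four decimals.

x = (1.0375, 0.1349, 0.1186)

c_1 = (-3, -1, -3, 4); ‖c_1‖ = 5.9161, so e_1 = (-0.5071, -0.1690, -0.5071, 0.6761).
e_1·c_2 = (-0.5071)·(-3) + (-0.1690)·2 + (-0.5071)·(-4) + 0.6761·(-2) = 1.8593.
u_2 = c_2 − 1.8593·e_1 = (-2.0571, 2.3143, -3.0571, -3.2571).
‖u_2‖ = 5.4353, so e_2 = (-0.3785, 0.4258, -0.5625, -0.5993).
e_1·c_3 = (-0.5071)·(-4) + (-0.1690)·(-2) + (-0.5071)·(-3) + 0.6761·1 = 4.5638; e_2·c_3 = (-0.3785)·(-4) + 0.4258·(-2) + (-0.5625)·(-3) + (-0.5993)·1 = 1.7505.
u_3 = c_3 − 4.5638·e_1 − 1.7505·e_2 = (-1.0232, -1.9739, 0.2988, -1.0368).
‖u_3‖ = 2.4713, so e_3 = (-0.4140, -0.7987, 0.1209, -0.4195).
Qᵀb = (6.9303, 0.9409, 0.2931).
Back-substitute: x_3 = 0.2931/2.4713 = 0.1186.
x_2 = (0.9409 − 1.7505·0.1186)/5.4353 = 0.1349.
x_1 = (6.9303 − 1.8593·0.1349 − 4.5638·0.1186)/5.9161 = 1.0375.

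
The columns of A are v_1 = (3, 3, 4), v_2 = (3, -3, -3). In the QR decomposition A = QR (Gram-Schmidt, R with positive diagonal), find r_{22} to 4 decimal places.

e_1 = v_1/‖v_1‖ = (3, 3, 4)/5.8310 = (0.5145, 0.5145, 0.6860).
r_{12} = e_1·v_2 = -2.0580.
u_2 = v_2 + 2.0580·e_1 = (4.0588, -1.9412, -1.5882).
r_{22} = ‖u_2‖ = 4.7712.

r_{22} = 4.7712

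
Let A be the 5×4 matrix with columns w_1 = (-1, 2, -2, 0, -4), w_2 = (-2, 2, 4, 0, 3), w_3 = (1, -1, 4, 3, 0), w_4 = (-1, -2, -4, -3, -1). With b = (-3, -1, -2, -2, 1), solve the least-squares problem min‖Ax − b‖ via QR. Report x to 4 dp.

x = (0.0591, 0.6460, 0.1098, 1.0861)

w_1 = (-1, 2, -2, 0, -4); ‖w_1‖ = 5.0000, so q_1 = (-0.2000, 0.4000, -0.4000, 0.0000, -0.8000).
q_1·w_2 = (-0.2000)·(-2) + 0.4000·2 + (-0.4000)·4 + 0.0000·0 + (-0.8000)·3 = -2.8000.
u_2 = w_2 + 2.8000·q_1 = (-2.5600, 3.1200, 2.8800, 0.0000, 0.7600).
‖u_2‖ = 5.0160, so q_2 = (-0.5104, 0.6220, 0.5742, 0.0000, 0.1515).
q_1·w_3 = (-0.2000)·1 + 0.4000·(-1) + (-0.4000)·4 + 0.0000·3 + (-0.8000)·0 = -2.2000; q_2·w_3 = (-0.5104)·1 + 0.6220·(-1) + 0.5742·4 + 0.0000·3 + 0.1515·0 = 1.1643.
u_3 = w_3 + 2.2000·q_1 − 1.1643·q_2 = (1.1542, -0.8442, 2.4515, 3.0000, -1.9364).
‖u_3‖ = 4.5612, so q_3 = (0.2531, -0.1851, 0.5375, 0.6577, -0.4245).
q_1·w_4 = (-0.2000)·(-1) + 0.4000·(-2) + (-0.4000)·(-4) + 0.0000·(-3) + (-0.8000)·(-1) = 1.8000; q_2·w_4 = (-0.5104)·(-1) + 0.6220·(-2) + 0.5742·(-4) + 0.0000·(-3) + 0.1515·(-1) = -3.1818; q_3·w_4 = 0.2531·(-1) + (-0.1851)·(-2) + 0.5375·(-4) + 0.6577·(-3) + (-0.4245)·(-1) = -3.5814.
u_4 = w_4 − 1.8000·q_1 + 3.1818·q_2 + 3.5814·q_3 = (-1.3576, -1.4037, 0.4718, -0.6444, -0.5983).
‖u_4‖ = 2.1931, so q_4 = (-0.6191, -0.6401, 0.2151, -0.2938, -0.2728).
Qᵀb = (0.2000, -0.0877, -3.3890, 2.3818).
Back-substitute: x_4 = 2.3818/2.1931 = 1.0861.
x_3 = (-3.3890 + 3.5814·1.0861)/4.5612 = 0.1098.
x_2 = (-0.0877 − 1.1643·0.1098 + 3.1818·1.0861)/5.0160 = 0.6460.
x_1 = (0.2000 + 2.8000·0.6460 + 2.2000·0.1098 − 1.8000·1.0861)/5.0000 = 0.0591.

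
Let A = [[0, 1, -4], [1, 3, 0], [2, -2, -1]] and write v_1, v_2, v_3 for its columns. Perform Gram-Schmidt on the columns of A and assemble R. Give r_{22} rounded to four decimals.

v_1 = (0, 1, 2); ‖v_1‖ = 2.2361, so q_1 = (0.0000, 0.4472, 0.8944).
q_1·v_2 = 0.0000·1 + 0.4472·3 + 0.8944·(-2) = -0.4472.
u_2 = v_2 + 0.4472·q_1 = (1.0000, 3.2000, -1.6000).
r_{22} = ‖u_2‖ = 3.7148.

r_{22} = 3.7148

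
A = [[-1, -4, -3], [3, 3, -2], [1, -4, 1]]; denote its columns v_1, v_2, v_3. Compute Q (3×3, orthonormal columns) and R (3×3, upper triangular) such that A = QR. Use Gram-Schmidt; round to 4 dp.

v_1 = (-1, 3, 1); ‖v_1‖ = 3.3166, so q_1 = (-0.3015, 0.9045, 0.3015).
q_1·v_2 = (-0.3015)·(-4) + 0.9045·3 + 0.3015·(-4) = 2.7136.
u_2 = v_2 − 2.7136·q_1 = (-3.1818, 0.5455, -4.8182).
‖u_2‖ = 5.7997, so q_2 = (-0.5486, 0.0940, -0.8308).
q_1·v_3 = (-0.3015)·(-3) + 0.9045·(-2) + 0.3015·1 = -0.6030; q_2·v_3 = (-0.5486)·(-3) + 0.0940·(-2) + (-0.8308)·1 = 0.6270.
u_3 = v_3 + 0.6030·q_1 − 0.6270·q_2 = (-2.8378, -1.5135, 1.7027).
‖u_3‖ = 3.6391, so q_3 = (-0.7798, -0.4159, 0.4679).

Q = [[-0.3015, -0.5486, -0.7798], [0.9045, 0.0940, -0.4159], [0.3015, -0.8308, 0.4679]], R = [[3.3166, 2.7136, -0.6030], [0.0000, 5.7997, 0.6270], [0.0000, 0.0000, 3.6391]]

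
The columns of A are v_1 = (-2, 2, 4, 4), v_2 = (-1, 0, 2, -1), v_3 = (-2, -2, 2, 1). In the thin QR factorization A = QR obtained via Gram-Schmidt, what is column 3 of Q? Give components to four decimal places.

q_3 = (-0.3534, -0.8871, -0.0288, 0.2957)

v_1 = (-2, 2, 4, 4); ‖v_1‖ = 6.3246, so q_1 = (-0.3162, 0.3162, 0.6325, 0.6325).
q_1·v_2 = (-0.3162)·(-1) + 0.3162·0 + 0.6325·2 + 0.6325·(-1) = 0.9487.
u_2 = v_2 − 0.9487·q_1 = (-0.7000, -0.3000, 1.4000, -1.6000).
‖u_2‖ = 2.2583, so q_2 = (-0.3100, -0.1328, 0.6199, -0.7085).
q_1·v_3 = (-0.3162)·(-2) + 0.3162·(-2) + 0.6325·2 + 0.6325·1 = 1.8974; q_2·v_3 = (-0.3100)·(-2) + (-0.1328)·(-2) + 0.6199·2 + (-0.7085)·1 = 1.4170.
u_3 = v_3 − 1.8974·q_1 − 1.4170·q_2 = (-0.9608, -2.4118, -0.0784, 0.8039).
‖u_3‖ = 2.7189, so q_3 = (-0.3534, -0.8871, -0.0288, 0.2957).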